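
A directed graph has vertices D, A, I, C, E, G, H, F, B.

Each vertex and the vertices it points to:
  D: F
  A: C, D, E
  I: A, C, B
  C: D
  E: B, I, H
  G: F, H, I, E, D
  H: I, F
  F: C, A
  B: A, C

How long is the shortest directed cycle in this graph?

For each vertex v, BFS finds the shortest path from v back to v.
The shortest such closed walk is E → B → A → E, length 3.

3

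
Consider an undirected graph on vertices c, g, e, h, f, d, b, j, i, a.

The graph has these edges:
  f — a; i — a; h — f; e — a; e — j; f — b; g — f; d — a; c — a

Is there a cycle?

No

DFS, tracking each vertex's parent; an edge to a visited non-parent vertex closes a cycle.
Start from c:
visit c (parent –)
  visit a (parent c)
    visit i (parent a)
      i–a: parent, skip
    visit e (parent a)
      visit j (parent e)
        j–e: parent, skip
      e–a: parent, skip
    a–c: parent, skip
    visit d (parent a)
      d–a: parent, skip
    visit f (parent a)
      f–a: parent, skip
      visit h (parent f)
        h–f: parent, skip
      visit b (parent f)
        b–f: parent, skip
      visit g (parent f)
        g–f: parent, skip
No non-parent visited neighbor found — the graph is a forest.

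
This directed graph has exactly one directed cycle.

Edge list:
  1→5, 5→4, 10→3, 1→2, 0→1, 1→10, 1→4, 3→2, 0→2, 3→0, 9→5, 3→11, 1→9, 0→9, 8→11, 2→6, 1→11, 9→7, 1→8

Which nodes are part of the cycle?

0, 1, 3, 10

DFS with gray/black marking from 3:
3 gray
  11 gray
  11 black
  2 gray
    6 gray
    6 black
  2 black
  0 gray
    9 gray
      5 gray
        4 gray
        4 black
      5 black
      7 gray
      7 black
    9 black
    1 gray
      1→2: 2 black — skip
      1→11: 11 black — skip
      10 gray
        10→3: 3 is gray → back edge
Back edge closes the cycle 3 → 0 → 1 → 10 → 3; its vertices are {0, 1, 3, 10}.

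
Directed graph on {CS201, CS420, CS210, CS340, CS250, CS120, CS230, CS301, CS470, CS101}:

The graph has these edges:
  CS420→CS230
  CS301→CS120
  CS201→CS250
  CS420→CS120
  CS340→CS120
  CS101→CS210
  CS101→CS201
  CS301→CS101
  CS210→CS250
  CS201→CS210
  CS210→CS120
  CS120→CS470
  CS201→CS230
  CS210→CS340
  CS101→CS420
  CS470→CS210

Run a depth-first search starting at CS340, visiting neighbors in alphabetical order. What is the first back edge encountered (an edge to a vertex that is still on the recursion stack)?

CS210->CS120

DFS from CS340 (visiting neighbors in alphabetical order); mark gray on enter, black on exit:
CS340 gray
  CS120 gray
    CS470 gray
      CS210 gray
        CS210→CS120: CS120 is gray → back edge
First back edge: CS210 → CS120.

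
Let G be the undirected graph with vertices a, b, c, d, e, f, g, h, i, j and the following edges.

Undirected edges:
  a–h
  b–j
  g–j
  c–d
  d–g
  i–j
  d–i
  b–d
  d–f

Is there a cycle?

DFS, tracking each vertex's parent; an edge to a visited non-parent vertex closes a cycle.
Start from b:
visit b (parent –)
  visit d (parent b)
    visit c (parent d)
      c–d: parent, skip
    d–b: parent, skip
    visit f (parent d)
      f–d: parent, skip
    visit i (parent d)
      i–d: parent, skip
      visit j (parent i)
        visit g (parent j)
          g–d: d visited and ≠ parent → cycle
Cycle: d – i – j – g – d.

Yes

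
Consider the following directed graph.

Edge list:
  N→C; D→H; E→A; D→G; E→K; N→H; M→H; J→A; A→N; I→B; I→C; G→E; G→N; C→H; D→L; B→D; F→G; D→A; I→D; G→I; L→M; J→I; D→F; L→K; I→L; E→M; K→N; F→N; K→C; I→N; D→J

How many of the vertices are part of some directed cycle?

6

A vertex is on a directed cycle iff it belongs to a strongly connected component of size ≥ 2 (or has a self-loop).
The vertices on cycles are {B, D, F, G, I, J} — 6 in total.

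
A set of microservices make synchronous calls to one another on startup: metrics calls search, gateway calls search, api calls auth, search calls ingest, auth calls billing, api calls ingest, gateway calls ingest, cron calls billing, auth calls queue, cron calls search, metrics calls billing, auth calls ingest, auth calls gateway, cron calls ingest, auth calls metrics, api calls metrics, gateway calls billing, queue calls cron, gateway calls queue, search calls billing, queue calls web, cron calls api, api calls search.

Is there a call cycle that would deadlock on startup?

Yes

DFS with white/gray/black marking, starting from queue:
queue gray
  web gray
  web black
  cron gray
    search gray
      billing gray
      billing black
      ingest gray
      ingest black
    search black
    api gray
      api→ingest: ingest black — skip
      auth gray
        auth→ingest: ingest black — skip
        gateway gray
          gateway→queue: queue is gray → back edge
Back edge found, so a cycle exists: queue → cron → api → auth → gateway → queue.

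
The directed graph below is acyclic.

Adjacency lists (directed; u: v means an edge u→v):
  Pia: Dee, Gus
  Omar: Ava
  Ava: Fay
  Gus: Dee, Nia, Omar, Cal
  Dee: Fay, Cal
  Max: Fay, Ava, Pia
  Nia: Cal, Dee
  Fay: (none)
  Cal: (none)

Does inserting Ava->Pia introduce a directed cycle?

Yes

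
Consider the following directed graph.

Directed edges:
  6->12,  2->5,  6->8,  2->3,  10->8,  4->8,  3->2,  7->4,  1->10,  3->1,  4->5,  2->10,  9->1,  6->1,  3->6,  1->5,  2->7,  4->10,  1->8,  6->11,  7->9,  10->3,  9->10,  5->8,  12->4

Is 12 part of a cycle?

12 is on a cycle iff 12 can reach itself via ≥1 edge.
12 → 4 → 10 → 3 → 6 → 12 — yes.

Yes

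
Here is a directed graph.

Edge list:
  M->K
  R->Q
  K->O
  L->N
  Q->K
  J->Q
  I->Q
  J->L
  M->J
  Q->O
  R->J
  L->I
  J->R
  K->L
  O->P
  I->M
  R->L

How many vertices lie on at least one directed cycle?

7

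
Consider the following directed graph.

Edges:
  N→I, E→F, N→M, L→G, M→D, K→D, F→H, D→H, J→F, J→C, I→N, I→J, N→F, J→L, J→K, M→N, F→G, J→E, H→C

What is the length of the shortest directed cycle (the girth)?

For each vertex v, BFS finds the shortest path from v back to v.
The shortest such closed walk is N → M → N, length 2.

2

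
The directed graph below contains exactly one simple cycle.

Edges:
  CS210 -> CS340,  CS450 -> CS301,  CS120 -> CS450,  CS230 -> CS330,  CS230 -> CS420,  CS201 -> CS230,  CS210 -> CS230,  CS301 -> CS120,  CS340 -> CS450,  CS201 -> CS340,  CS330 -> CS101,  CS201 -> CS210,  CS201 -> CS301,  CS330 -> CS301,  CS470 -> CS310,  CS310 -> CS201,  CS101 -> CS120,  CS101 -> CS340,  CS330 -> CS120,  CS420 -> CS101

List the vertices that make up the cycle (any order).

CS120, CS301, CS450

DFS with gray/black marking from CS301:
CS301 gray
  CS120 gray
    CS450 gray
      CS450→CS301: CS301 is gray → back edge
Back edge closes the cycle CS301 → CS120 → CS450 → CS301; its vertices are {CS120, CS301, CS450}.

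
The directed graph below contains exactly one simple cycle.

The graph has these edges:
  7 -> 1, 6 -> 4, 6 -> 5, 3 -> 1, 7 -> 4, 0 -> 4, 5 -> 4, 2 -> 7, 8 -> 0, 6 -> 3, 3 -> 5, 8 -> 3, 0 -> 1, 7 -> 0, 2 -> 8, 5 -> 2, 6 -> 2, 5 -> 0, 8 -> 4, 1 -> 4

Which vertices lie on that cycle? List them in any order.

2, 3, 5, 8

DFS with gray/black marking from 2:
2 gray
  7 gray
    1 gray
      4 gray
      4 black
    1 black
    7→4: 4 black — skip
    0 gray
      0→4: 4 black — skip
      0→1: 1 black — skip
    0 black
  7 black
  8 gray
    3 gray
      5 gray
        5→0: 0 black — skip
        5→2: 2 is gray → back edge
Back edge closes the cycle 2 → 8 → 3 → 5 → 2; its vertices are {2, 3, 5, 8}.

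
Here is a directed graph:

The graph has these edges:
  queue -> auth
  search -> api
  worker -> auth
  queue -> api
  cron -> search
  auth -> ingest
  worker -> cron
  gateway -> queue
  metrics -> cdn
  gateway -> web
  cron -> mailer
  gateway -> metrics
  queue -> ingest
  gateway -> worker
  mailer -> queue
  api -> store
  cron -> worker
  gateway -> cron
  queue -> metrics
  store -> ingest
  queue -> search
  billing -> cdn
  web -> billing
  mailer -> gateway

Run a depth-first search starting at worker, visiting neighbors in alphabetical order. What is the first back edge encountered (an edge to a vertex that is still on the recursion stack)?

DFS from worker (visiting neighbors in alphabetical order); mark gray on enter, black on exit:
worker gray
  auth gray
    ingest gray
    ingest black
  auth black
  cron gray
    mailer gray
      gateway gray
        gateway→cron: cron is gray → back edge
First back edge: gateway → cron.

gateway→cron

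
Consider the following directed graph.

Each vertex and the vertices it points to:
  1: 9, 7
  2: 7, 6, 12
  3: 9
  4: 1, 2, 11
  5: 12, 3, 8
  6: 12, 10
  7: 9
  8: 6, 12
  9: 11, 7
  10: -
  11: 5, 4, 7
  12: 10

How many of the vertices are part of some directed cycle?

8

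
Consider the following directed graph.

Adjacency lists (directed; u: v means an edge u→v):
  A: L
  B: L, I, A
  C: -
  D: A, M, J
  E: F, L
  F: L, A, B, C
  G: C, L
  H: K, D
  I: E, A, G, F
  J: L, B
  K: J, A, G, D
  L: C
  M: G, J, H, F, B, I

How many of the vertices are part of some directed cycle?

A vertex is on a directed cycle iff it belongs to a strongly connected component of size ≥ 2 (or has a self-loop).
The vertices on cycles are {B, D, E, F, H, I, K, M} — 8 in total.

8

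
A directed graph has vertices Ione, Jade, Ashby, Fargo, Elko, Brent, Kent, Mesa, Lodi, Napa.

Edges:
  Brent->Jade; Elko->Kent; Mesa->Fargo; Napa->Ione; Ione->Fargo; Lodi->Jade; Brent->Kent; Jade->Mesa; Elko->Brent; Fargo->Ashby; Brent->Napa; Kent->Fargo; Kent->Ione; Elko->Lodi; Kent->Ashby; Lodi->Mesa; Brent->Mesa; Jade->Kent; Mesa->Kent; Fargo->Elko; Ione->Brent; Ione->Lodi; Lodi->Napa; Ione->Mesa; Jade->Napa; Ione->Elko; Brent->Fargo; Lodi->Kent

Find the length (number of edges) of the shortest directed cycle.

For each vertex v, BFS finds the shortest path from v back to v.
The shortest such closed walk is Ione → Mesa → Kent → Ione, length 3.

3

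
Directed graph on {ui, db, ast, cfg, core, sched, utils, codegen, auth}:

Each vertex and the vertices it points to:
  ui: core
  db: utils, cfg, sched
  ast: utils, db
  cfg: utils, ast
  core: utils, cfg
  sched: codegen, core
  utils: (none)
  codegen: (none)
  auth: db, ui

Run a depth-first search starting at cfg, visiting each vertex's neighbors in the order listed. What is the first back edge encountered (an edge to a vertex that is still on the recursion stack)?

DFS from cfg (visiting each vertex's neighbors in the order listed); mark gray on enter, black on exit:
cfg gray
  utils gray
  utils black
  ast gray
    ast→utils: utils black — skip
    db gray
      db→utils: utils black — skip
      db→cfg: cfg is gray → back edge
First back edge: db → cfg.

db->cfg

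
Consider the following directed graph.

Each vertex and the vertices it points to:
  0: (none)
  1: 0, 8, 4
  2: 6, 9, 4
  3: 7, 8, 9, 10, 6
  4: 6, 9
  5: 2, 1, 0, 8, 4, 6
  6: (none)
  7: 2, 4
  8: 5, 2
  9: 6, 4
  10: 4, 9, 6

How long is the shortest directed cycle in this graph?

2

For each vertex v, BFS finds the shortest path from v back to v.
The shortest such closed walk is 8 → 5 → 8, length 2.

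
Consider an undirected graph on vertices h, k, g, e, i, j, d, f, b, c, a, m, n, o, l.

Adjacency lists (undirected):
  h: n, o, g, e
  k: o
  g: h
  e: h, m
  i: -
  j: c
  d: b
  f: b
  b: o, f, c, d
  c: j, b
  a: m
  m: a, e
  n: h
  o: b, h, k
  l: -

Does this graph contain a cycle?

No

DFS, tracking each vertex's parent; an edge to a visited non-parent vertex closes a cycle.
Start from o:
visit o (parent –)
  visit b (parent o)
    b–o: parent, skip
    visit f (parent b)
      f–b: parent, skip
    visit c (parent b)
      visit j (parent c)
        j–c: parent, skip
      c–b: parent, skip
    visit d (parent b)
      d–b: parent, skip
  visit h (parent o)
    visit n (parent h)
      n–h: parent, skip
    h–o: parent, skip
    visit g (parent h)
      g–h: parent, skip
    visit e (parent h)
      e–h: parent, skip
      visit m (parent e)
        visit a (parent m)
          a–m: parent, skip
        m–e: parent, skip
  visit k (parent o)
    k–o: parent, skip
visit i (parent –)
visit l (parent –)
No non-parent visited neighbor found — the graph is a forest.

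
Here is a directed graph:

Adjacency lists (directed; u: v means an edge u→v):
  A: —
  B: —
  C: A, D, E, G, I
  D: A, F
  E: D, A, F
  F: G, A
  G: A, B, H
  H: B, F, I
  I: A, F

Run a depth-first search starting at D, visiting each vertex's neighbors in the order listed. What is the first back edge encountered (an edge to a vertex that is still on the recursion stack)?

H->F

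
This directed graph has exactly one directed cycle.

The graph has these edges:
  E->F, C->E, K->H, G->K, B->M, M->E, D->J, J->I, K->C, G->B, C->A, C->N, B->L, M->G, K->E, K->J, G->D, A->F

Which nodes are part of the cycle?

B, G, M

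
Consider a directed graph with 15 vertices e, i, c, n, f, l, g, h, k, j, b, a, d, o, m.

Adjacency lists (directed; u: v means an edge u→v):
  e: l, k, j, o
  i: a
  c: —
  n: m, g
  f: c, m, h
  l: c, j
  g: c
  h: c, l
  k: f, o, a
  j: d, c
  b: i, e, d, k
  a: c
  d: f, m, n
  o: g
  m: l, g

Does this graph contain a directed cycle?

DFS with white/gray/black marking, starting from o:
o gray
  g gray
    c gray
    c black
  g black
o black
e gray
  l gray
    l→c: c black — skip
    j gray
      d gray
        f gray
          f→c: c black — skip
          m gray
            m→l: l is gray → back edge
Back edge found, so a cycle exists: l → j → d → f → m → l.

Yes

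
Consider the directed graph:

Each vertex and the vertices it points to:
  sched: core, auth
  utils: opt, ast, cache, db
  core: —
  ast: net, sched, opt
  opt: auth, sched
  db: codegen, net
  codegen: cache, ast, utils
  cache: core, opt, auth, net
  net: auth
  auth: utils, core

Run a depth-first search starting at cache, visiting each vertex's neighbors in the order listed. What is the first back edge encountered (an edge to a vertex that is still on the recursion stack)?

DFS from cache (visiting each vertex's neighbors in the order listed); mark gray on enter, black on exit:
cache gray
  core gray
  core black
  opt gray
    auth gray
      utils gray
        utils→opt: opt is gray → back edge
First back edge: utils → opt.

utils→opt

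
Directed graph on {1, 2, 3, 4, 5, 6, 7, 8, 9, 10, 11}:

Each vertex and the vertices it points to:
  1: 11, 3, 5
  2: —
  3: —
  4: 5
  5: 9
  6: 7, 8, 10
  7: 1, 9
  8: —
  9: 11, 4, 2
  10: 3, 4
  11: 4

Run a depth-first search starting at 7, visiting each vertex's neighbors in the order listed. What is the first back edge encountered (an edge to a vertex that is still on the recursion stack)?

DFS from 7 (visiting each vertex's neighbors in the order listed); mark gray on enter, black on exit:
7 gray
  1 gray
    11 gray
      4 gray
        5 gray
          9 gray
            9→11: 11 is gray → back edge
First back edge: 9 → 11.

9→11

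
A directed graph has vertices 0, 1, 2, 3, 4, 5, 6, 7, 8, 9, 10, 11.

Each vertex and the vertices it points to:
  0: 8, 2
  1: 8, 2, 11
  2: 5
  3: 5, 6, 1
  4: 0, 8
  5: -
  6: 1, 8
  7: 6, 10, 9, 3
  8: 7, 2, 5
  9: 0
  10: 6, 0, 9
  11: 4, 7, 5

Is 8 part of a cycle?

8 is on a cycle iff 8 can reach itself via ≥1 edge.
8 → 7 → 6 → 8 — yes.

Yes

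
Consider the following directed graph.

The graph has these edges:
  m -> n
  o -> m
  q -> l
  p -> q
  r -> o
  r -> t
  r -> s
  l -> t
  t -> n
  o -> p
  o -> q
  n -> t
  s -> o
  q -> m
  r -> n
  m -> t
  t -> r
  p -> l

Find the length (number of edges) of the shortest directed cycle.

2

For each vertex v, BFS finds the shortest path from v back to v.
The shortest such closed walk is r → t → r, length 2.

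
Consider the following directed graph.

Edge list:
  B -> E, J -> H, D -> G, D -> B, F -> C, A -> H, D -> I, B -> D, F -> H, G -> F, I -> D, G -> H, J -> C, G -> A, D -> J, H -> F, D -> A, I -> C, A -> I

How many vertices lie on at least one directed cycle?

7

A vertex is on a directed cycle iff it belongs to a strongly connected component of size ≥ 2 (or has a self-loop).
The vertices on cycles are {A, B, D, F, G, H, I} — 7 in total.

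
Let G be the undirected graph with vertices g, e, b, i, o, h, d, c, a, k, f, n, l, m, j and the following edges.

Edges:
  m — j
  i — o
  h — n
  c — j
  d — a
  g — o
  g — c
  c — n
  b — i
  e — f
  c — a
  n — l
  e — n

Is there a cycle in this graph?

No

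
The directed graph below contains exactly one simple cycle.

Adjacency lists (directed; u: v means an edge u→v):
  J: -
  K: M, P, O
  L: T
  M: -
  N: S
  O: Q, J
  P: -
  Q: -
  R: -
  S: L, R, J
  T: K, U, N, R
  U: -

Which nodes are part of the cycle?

L, N, S, T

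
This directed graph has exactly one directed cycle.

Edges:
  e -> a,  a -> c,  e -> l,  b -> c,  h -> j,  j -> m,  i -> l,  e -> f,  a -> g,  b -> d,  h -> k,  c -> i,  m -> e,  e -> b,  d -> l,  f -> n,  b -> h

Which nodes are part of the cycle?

DFS with gray/black marking from e:
e gray
  f gray
    n gray
    n black
  f black
  b gray
    h gray
      k gray
      k black
      j gray
        m gray
          m→e: e is gray → back edge
Back edge closes the cycle e → b → h → j → m → e; its vertices are {b, e, h, j, m}.

b, e, h, j, m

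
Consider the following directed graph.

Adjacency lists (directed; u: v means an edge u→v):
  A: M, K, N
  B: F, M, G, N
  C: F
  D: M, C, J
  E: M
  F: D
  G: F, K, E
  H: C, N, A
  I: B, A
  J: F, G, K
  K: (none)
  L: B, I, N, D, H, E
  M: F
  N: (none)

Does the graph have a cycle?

Yes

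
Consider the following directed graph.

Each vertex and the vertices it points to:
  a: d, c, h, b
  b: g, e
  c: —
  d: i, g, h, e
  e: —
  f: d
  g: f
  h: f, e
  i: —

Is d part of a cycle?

Yes

d is on a cycle iff d can reach itself via ≥1 edge.
d → g → f → d — yes.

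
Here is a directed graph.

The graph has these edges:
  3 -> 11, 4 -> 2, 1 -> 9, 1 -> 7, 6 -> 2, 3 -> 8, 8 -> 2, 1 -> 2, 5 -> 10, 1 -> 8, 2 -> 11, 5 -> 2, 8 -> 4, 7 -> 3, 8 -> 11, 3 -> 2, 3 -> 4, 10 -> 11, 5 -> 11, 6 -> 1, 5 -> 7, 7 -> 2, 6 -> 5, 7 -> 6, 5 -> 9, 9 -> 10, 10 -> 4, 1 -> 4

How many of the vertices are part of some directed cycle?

4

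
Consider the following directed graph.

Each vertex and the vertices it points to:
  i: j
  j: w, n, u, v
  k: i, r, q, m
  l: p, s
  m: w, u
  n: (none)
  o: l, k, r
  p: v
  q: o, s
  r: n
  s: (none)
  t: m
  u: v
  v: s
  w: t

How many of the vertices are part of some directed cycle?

6

A vertex is on a directed cycle iff it belongs to a strongly connected component of size ≥ 2 (or has a self-loop).
The vertices on cycles are {k, m, o, q, t, w} — 6 in total.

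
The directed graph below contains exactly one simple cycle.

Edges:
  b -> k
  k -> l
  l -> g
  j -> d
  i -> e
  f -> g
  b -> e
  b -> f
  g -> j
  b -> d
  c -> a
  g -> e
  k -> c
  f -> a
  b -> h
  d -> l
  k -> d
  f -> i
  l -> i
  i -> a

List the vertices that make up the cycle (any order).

DFS with gray/black marking from l:
l gray
  g gray
    j gray
      d gray
        d→l: l is gray → back edge
Back edge closes the cycle l → g → j → d → l; its vertices are {d, g, j, l}.

d, g, j, l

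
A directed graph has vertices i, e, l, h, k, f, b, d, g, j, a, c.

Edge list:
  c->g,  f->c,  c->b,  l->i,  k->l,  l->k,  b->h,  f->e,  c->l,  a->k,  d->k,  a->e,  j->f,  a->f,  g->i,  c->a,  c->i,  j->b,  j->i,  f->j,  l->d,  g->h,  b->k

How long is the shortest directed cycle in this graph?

For each vertex v, BFS finds the shortest path from v back to v.
The shortest such closed walk is f → j → f, length 2.

2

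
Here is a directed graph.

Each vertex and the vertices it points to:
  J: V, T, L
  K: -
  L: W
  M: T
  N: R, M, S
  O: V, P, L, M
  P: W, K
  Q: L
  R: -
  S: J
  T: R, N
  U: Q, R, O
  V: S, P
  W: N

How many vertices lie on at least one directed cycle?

A vertex is on a directed cycle iff it belongs to a strongly connected component of size ≥ 2 (or has a self-loop).
The vertices on cycles are {J, L, M, N, P, S, T, V, W} — 9 in total.

9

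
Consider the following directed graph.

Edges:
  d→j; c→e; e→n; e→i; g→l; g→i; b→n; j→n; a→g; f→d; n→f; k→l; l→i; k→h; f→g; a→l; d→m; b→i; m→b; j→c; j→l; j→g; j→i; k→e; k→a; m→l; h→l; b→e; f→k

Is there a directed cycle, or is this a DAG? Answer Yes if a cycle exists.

Yes

DFS with white/gray/black marking, starting from d:
d gray
  m gray
    b gray
      e gray
        n gray
          f gray
            f→d: d is gray → back edge
Back edge found, so a cycle exists: d → m → b → e → n → f → d.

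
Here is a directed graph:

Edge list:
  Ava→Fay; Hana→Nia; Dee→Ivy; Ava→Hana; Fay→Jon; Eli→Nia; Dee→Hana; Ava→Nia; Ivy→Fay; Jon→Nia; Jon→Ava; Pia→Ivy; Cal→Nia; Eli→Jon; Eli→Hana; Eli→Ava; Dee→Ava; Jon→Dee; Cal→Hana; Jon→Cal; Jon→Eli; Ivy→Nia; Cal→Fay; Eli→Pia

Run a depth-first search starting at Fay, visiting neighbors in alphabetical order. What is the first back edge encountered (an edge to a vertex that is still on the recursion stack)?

DFS from Fay (visiting neighbors in alphabetical order); mark gray on enter, black on exit:
Fay gray
  Jon gray
    Ava gray
      Ava→Fay: Fay is gray → back edge
First back edge: Ava → Fay.

Ava->Fay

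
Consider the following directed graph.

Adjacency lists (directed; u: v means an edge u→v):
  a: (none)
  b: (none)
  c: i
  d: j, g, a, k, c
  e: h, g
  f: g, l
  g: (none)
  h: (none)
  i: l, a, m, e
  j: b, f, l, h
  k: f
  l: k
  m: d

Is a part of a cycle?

No

a lies on a cycle iff there is a path from a back to itself.
Exploring from a, it never reaches itself; equivalently, its strongly connected component is a singleton.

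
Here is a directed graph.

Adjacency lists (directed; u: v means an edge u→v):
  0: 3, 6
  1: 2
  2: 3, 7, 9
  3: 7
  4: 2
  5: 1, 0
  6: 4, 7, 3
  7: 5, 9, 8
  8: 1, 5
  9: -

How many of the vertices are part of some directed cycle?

9

A vertex is on a directed cycle iff it belongs to a strongly connected component of size ≥ 2 (or has a self-loop).
The vertices on cycles are {0, 1, 2, 3, 4, 5, 6, 7, 8} — 9 in total.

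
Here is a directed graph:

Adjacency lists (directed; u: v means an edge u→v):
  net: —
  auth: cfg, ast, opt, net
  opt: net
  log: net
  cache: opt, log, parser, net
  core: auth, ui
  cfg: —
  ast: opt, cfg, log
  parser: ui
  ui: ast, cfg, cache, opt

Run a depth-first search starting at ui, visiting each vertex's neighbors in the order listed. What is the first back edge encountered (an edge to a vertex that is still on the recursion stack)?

parser->ui

DFS from ui (visiting each vertex's neighbors in the order listed); mark gray on enter, black on exit:
ui gray
  ast gray
    opt gray
      net gray
      net black
    opt black
    cfg gray
    cfg black
    log gray
      log→net: net black — skip
    log black
  ast black
  ui→cfg: cfg black — skip
  cache gray
    cache→opt: opt black — skip
    cache→log: log black — skip
    parser gray
      parser→ui: ui is gray → back edge
First back edge: parser → ui.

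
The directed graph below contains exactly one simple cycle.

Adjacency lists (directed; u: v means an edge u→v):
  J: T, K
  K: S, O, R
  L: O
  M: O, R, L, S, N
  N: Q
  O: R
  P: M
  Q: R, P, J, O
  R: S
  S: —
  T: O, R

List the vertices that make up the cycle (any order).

M, N, P, Q

DFS with gray/black marking from Q:
Q gray
  R gray
    S gray
    S black
  R black
  P gray
    M gray
      O gray
        O→R: R black — skip
      O black
      M→R: R black — skip
      L gray
        L→O: O black — skip
      L black
      M→S: S black — skip
      N gray
        N→Q: Q is gray → back edge
Back edge closes the cycle Q → P → M → N → Q; its vertices are {M, N, P, Q}.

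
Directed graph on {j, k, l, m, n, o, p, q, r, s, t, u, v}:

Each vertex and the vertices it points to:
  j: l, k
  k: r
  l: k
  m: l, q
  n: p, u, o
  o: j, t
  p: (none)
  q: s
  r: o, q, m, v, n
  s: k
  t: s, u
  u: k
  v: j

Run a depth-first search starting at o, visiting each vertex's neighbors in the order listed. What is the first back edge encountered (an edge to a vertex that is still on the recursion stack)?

DFS from o (visiting each vertex's neighbors in the order listed); mark gray on enter, black on exit:
o gray
  j gray
    l gray
      k gray
        r gray
          r→o: o is gray → back edge
First back edge: r → o.

r→o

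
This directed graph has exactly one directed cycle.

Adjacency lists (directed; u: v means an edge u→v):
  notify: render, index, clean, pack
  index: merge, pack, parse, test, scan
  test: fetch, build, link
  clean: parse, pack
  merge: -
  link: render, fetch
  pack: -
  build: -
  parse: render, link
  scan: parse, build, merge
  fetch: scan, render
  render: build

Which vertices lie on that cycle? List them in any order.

link, scan, fetch, parse

DFS with gray/black marking from scan:
scan gray
  parse gray
    render gray
      build gray
      build black
    render black
    link gray
      link→render: render black — skip
      fetch gray
        fetch→scan: scan is gray → back edge
Back edge closes the cycle scan → parse → link → fetch → scan; its vertices are {link, scan, fetch, parse}.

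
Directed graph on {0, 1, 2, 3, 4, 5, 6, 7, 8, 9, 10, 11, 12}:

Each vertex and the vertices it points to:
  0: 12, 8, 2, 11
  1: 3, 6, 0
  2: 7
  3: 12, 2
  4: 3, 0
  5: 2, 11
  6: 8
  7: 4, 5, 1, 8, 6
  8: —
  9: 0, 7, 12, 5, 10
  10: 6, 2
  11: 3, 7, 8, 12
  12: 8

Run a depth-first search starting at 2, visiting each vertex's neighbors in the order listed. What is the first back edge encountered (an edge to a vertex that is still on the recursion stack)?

3->2

DFS from 2 (visiting each vertex's neighbors in the order listed); mark gray on enter, black on exit:
2 gray
  7 gray
    4 gray
      3 gray
        12 gray
          8 gray
          8 black
        12 black
        3→2: 2 is gray → back edge
First back edge: 3 → 2.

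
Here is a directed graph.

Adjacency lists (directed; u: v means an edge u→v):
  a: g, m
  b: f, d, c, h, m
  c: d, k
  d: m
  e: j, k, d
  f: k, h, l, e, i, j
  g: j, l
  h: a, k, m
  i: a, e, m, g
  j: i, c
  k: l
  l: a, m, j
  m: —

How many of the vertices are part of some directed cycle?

A vertex is on a directed cycle iff it belongs to a strongly connected component of size ≥ 2 (or has a self-loop).
The vertices on cycles are {a, c, e, g, i, j, k, l} — 8 in total.

8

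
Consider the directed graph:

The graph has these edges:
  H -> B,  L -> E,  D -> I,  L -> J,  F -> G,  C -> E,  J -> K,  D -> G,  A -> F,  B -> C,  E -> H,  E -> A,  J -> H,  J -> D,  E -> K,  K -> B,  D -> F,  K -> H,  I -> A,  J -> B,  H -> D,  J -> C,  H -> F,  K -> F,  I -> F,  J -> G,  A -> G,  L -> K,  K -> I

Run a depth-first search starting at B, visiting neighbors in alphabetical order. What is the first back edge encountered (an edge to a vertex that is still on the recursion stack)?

H→B

DFS from B (visiting neighbors in alphabetical order); mark gray on enter, black on exit:
B gray
  C gray
    E gray
      A gray
        F gray
          G gray
          G black
        F black
        A→G: G black — skip
      A black
      H gray
        H→B: B is gray → back edge
First back edge: H → B.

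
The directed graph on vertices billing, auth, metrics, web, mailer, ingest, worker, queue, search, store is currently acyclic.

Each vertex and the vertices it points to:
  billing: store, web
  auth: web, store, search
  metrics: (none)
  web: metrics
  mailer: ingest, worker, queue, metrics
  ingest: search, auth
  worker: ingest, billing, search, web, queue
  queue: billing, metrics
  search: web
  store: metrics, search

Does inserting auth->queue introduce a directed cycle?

Adding auth→queue creates a cycle iff queue can already reach auth.
Explore from queue: no path reaches auth. The graph stays acyclic.

No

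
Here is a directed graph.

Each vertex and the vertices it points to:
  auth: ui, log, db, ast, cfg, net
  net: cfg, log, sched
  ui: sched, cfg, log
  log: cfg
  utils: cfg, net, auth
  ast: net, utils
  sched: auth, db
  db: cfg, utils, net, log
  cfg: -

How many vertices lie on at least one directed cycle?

7

A vertex is on a directed cycle iff it belongs to a strongly connected component of size ≥ 2 (or has a self-loop).
The vertices on cycles are {db, ui, ast, net, auth, sched, utils} — 7 in total.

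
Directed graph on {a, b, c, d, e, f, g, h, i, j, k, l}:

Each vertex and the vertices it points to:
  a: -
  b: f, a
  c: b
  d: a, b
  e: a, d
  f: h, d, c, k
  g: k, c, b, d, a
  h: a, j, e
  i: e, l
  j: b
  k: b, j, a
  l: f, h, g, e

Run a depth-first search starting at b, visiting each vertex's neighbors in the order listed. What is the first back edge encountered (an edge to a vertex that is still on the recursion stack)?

j->b

DFS from b (visiting each vertex's neighbors in the order listed); mark gray on enter, black on exit:
b gray
  f gray
    h gray
      a gray
      a black
      j gray
        j→b: b is gray → back edge
First back edge: j → b.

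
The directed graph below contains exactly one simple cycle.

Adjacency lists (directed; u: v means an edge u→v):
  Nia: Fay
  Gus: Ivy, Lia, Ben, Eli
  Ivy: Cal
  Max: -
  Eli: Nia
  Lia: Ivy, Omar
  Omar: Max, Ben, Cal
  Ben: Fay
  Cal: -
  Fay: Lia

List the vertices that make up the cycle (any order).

Ben, Fay, Lia, Omar

DFS with gray/black marking from Lia:
Lia gray
  Ivy gray
    Cal gray
    Cal black
  Ivy black
  Omar gray
    Max gray
    Max black
    Ben gray
      Fay gray
        Fay→Lia: Lia is gray → back edge
Back edge closes the cycle Lia → Omar → Ben → Fay → Lia; its vertices are {Ben, Fay, Lia, Omar}.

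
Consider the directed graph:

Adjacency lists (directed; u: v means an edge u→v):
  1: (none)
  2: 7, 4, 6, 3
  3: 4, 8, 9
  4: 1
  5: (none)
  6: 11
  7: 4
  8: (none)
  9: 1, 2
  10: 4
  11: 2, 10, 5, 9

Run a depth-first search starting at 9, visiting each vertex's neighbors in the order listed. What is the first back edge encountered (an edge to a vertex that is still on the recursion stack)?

DFS from 9 (visiting each vertex's neighbors in the order listed); mark gray on enter, black on exit:
9 gray
  1 gray
  1 black
  2 gray
    7 gray
      4 gray
        4→1: 1 black — skip
      4 black
    7 black
    2→4: 4 black — skip
    6 gray
      11 gray
        11→2: 2 is gray → back edge
First back edge: 11 → 2.

11->2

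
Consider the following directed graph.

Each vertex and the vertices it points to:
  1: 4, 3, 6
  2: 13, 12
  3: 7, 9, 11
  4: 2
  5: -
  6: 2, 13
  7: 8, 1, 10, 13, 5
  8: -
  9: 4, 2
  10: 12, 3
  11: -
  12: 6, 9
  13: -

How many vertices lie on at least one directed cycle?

A vertex is on a directed cycle iff it belongs to a strongly connected component of size ≥ 2 (or has a self-loop).
The vertices on cycles are {1, 2, 3, 4, 6, 7, 9, 10, 12} — 9 in total.

9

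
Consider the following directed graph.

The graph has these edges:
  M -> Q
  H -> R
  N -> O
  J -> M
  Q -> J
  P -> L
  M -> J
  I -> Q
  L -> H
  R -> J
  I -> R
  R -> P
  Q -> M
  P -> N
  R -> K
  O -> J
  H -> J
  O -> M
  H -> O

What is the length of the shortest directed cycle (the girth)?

2

For each vertex v, BFS finds the shortest path from v back to v.
The shortest such closed walk is Q → M → Q, length 2.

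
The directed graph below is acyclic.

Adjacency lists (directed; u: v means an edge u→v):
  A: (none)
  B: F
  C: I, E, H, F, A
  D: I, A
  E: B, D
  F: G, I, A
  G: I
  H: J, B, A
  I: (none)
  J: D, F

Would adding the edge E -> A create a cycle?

Adding E→A creates a cycle iff A can already reach E.
Explore from A: no path reaches E. The graph stays acyclic.

No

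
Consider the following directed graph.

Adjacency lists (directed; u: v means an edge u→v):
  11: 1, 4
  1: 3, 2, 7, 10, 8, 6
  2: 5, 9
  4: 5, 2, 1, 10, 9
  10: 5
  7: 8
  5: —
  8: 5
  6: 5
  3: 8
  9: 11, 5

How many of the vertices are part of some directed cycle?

A vertex is on a directed cycle iff it belongs to a strongly connected component of size ≥ 2 (or has a self-loop).
The vertices on cycles are {1, 2, 4, 9, 11} — 5 in total.

5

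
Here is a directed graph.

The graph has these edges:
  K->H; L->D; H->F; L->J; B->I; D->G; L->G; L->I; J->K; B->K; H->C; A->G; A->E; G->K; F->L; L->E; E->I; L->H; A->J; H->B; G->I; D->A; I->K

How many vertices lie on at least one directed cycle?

A vertex is on a directed cycle iff it belongs to a strongly connected component of size ≥ 2 (or has a self-loop).
The vertices on cycles are {A, B, D, E, F, G, H, I, J, K, L} — 11 in total.

11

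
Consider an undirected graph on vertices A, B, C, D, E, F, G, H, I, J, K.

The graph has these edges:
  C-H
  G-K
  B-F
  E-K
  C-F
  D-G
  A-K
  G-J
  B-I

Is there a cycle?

No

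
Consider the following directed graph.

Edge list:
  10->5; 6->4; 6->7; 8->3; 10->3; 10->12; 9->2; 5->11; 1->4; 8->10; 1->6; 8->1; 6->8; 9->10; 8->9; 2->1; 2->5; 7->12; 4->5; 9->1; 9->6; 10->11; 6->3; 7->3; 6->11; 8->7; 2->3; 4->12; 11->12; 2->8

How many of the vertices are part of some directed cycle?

5

A vertex is on a directed cycle iff it belongs to a strongly connected component of size ≥ 2 (or has a self-loop).
The vertices on cycles are {1, 2, 6, 8, 9} — 5 in total.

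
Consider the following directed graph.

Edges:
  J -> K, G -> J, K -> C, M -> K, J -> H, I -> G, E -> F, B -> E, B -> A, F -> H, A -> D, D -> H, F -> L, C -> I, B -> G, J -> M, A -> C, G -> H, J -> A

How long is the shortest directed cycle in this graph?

5

For each vertex v, BFS finds the shortest path from v back to v.
The shortest such closed walk is G → J → A → C → I → G, length 5.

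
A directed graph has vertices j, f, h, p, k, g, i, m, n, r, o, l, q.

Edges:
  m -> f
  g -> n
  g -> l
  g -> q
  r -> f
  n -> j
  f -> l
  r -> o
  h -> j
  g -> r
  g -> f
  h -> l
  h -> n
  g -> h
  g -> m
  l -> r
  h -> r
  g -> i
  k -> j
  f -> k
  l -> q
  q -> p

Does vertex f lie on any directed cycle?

Yes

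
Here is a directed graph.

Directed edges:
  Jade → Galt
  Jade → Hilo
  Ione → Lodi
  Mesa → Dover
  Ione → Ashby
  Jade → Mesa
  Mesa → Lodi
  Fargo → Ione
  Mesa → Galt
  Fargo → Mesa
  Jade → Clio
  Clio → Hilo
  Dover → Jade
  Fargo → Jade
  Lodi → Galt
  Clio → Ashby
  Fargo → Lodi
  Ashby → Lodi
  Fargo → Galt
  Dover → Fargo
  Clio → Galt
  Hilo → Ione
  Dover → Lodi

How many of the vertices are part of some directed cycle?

4

A vertex is on a directed cycle iff it belongs to a strongly connected component of size ≥ 2 (or has a self-loop).
The vertices on cycles are {Jade, Mesa, Dover, Fargo} — 4 in total.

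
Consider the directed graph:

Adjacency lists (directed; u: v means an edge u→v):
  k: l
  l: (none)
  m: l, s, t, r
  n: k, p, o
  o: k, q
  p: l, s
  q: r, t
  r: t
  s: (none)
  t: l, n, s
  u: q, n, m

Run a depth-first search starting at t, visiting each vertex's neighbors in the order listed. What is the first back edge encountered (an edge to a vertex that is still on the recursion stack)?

r->t

DFS from t (visiting each vertex's neighbors in the order listed); mark gray on enter, black on exit:
t gray
  l gray
  l black
  n gray
    k gray
      k→l: l black — skip
    k black
    p gray
      p→l: l black — skip
      s gray
      s black
    p black
    o gray
      o→k: k black — skip
      q gray
        r gray
          r→t: t is gray → back edge
First back edge: r → t.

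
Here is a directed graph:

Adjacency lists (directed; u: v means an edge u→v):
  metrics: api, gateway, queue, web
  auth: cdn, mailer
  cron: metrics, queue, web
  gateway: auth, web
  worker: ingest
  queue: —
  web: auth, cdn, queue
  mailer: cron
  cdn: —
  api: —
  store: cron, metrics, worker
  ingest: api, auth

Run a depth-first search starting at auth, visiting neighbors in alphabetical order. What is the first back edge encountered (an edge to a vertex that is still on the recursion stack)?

DFS from auth (visiting neighbors in alphabetical order); mark gray on enter, black on exit:
auth gray
  cdn gray
  cdn black
  mailer gray
    cron gray
      metrics gray
        api gray
        api black
        gateway gray
          gateway→auth: auth is gray → back edge
First back edge: gateway → auth.

gateway→auth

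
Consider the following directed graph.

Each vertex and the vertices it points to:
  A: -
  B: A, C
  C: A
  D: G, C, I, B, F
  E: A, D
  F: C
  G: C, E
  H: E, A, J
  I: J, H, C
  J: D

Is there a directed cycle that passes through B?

No

B lies on a cycle iff there is a path from B back to itself.
Exploring from B, it never reaches itself; equivalently, its strongly connected component is a singleton.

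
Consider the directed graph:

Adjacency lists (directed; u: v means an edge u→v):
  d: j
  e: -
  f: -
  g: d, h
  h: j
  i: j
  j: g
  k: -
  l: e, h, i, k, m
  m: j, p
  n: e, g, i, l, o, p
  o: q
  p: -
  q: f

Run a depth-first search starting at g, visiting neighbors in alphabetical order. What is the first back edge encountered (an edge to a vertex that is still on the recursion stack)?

j→g

DFS from g (visiting neighbors in alphabetical order); mark gray on enter, black on exit:
g gray
  d gray
    j gray
      j→g: g is gray → back edge
First back edge: j → g.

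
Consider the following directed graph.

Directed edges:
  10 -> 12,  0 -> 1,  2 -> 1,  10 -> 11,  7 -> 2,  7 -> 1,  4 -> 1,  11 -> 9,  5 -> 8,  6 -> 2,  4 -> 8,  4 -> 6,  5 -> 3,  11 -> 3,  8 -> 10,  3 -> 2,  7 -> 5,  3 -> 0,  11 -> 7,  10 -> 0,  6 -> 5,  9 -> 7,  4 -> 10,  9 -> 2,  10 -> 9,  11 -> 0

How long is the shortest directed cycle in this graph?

For each vertex v, BFS finds the shortest path from v back to v.
The shortest such closed walk is 10 → 11 → 7 → 5 → 8 → 10, length 5.

5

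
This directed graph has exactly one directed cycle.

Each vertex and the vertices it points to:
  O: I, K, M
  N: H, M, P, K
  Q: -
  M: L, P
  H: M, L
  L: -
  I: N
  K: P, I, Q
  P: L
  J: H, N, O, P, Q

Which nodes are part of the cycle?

DFS with gray/black marking from K:
K gray
  P gray
    L gray
    L black
  P black
  I gray
    N gray
      H gray
        M gray
          M→L: L black — skip
          M→P: P black — skip
        M black
        H→L: L black — skip
      H black
      N→M: M black — skip
      N→P: P black — skip
      N→K: K is gray → back edge
Back edge closes the cycle K → I → N → K; its vertices are {I, K, N}.

I, K, N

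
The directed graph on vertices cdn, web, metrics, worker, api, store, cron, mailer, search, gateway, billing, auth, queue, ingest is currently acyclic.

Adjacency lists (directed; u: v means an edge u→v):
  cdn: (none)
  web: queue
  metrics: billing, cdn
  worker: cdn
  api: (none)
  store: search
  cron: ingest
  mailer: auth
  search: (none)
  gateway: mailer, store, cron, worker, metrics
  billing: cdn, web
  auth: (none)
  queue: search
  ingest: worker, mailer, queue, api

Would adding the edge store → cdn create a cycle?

No

Adding store→cdn creates a cycle iff cdn can already reach store.
Explore from cdn: no path reaches store. The graph stays acyclic.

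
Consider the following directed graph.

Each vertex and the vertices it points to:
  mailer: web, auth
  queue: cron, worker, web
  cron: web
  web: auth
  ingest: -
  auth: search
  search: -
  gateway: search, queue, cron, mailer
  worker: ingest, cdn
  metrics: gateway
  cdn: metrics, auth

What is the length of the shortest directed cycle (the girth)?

For each vertex v, BFS finds the shortest path from v back to v.
The shortest such closed walk is gateway → queue → worker → cdn → metrics → gateway, length 5.

5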